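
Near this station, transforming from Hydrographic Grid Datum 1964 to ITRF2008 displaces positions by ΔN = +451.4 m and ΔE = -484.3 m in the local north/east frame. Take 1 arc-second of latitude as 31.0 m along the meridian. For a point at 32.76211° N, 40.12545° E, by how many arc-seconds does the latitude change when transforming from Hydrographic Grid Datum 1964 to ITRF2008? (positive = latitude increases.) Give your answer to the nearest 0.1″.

1″ of latitude = 31.00 m, so Δφ = 451.4 / 31.00 = 14.561″.

Δφ = 14.6″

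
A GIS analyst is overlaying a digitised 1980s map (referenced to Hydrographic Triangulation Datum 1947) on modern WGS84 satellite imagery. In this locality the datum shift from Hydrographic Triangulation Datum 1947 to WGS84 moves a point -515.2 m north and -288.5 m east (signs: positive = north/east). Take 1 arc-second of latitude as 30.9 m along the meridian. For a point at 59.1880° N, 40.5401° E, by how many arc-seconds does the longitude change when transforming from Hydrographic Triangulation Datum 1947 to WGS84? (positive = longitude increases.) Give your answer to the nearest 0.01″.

At latitude 59.1880°, cos φ = 0.512223.
1″ of longitude at this latitude = 30.90 × cos φ = 15.8277 m, so Δλ = -288.5 / 15.8277 = -18.228″.

Δλ = -18.23″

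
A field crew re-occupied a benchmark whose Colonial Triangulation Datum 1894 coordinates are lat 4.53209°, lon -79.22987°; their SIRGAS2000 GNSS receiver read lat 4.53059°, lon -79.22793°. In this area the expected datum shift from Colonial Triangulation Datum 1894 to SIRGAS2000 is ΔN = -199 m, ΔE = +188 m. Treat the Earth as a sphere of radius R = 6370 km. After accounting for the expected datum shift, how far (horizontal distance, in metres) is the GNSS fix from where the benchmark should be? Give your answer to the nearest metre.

42 m

Observed coordinate differences: Δφ = -0.00150°, Δλ = +0.00194°.
Converting to metres (1° lat = 111177 m, cos φ = 0.996873): observed ΔN = -166.8 m, observed ΔE = 215.0 m.
Subtracting the expected shift leaves a residual of -166.8 − (-199) = 32.2 m north and 215.0 − (188) = 27.0 m east.
Residual distance = √(32.2² + 27.0²) = 42.1 m.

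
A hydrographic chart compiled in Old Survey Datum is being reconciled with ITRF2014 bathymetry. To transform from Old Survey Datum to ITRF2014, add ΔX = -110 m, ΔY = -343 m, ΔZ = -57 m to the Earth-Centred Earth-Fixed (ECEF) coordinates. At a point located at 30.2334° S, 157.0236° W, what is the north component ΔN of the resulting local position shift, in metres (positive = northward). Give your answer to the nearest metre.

ΔN = 69 m

The local north axis is (−sin φ cos λ, −sin φ sin λ, cos φ), giving ΔN = 50.993 + 67.417 − 49.247 = 69.16 m.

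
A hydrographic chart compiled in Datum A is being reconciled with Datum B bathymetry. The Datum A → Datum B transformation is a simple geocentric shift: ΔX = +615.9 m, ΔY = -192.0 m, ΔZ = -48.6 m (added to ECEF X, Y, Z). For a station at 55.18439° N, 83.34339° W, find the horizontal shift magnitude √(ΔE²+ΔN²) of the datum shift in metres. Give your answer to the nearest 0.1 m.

637.6 m

At φ = 55.18439°, λ = -83.34339°: sin φ = 0.820994, cos φ = 0.570937, sin λ = -0.993259, cos λ = 0.115919.
ΔE = −sin λ·ΔX + cos λ·ΔY = −(-0.993259)·(615.9) + (0.115919)·(-192.0) = 589.49 m.
ΔN = −sin φ cos λ·ΔX − sin φ sin λ·ΔY + cos φ·ΔZ = −(0.820994)(0.115919)(615.9) − (0.820994)(-0.993259)(-192.0) + (0.570937)(-48.6) = -242.93 m.
Horizontal magnitude = √(ΔE² + ΔN²) = √(589.49² + (-242.93)²) = 637.59 m.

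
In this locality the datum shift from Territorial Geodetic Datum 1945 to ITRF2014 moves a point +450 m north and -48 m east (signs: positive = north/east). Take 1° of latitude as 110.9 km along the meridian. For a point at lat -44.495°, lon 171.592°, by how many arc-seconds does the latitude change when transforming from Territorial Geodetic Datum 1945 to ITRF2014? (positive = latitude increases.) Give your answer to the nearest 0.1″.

1° of latitude = 110.9 km, so Δφ = 450.0 / 110900 = 0.0040577° = 14.608″.

Δφ = 14.6″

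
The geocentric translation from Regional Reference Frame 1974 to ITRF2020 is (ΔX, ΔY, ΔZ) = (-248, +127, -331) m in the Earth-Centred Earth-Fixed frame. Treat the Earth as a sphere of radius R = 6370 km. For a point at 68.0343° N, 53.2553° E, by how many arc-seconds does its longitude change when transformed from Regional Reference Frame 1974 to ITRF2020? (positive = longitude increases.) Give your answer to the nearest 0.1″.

sin φ = 0.927408, cos φ = 0.374051, sin λ = 0.801309, cos λ = 0.598250.
East component: ΔE = −sin λ·ΔX + cos λ·ΔY = −(0.801309)(-248) + (0.598250)(127) = 274.70 m.
1° of latitude spans πR/180 = 111177 m; at latitude φ, 1° of longitude spans that × cos φ = 41586.1 m, so Δλ = 274.70 / 41586.1 × 3600 = 23.780″.

Δλ = 23.8″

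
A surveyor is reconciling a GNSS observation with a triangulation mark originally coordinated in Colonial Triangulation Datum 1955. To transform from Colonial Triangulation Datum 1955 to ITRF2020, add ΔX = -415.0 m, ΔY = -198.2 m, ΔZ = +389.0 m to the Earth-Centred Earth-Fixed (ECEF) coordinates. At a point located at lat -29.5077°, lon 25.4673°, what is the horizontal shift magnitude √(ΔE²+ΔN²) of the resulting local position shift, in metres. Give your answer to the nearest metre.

At φ = -29.5077°, λ = 25.4673°: sin φ = -0.492541, cos φ = 0.870290, sin λ = 0.429996, cos λ = 0.902831.
ΔE = −sin λ·ΔX + cos λ·ΔY = −(0.429996)·(-415.0) + (0.902831)·(-198.2) = -0.49 m.
ΔN = −sin φ cos λ·ΔX − sin φ sin λ·ΔY + cos φ·ΔZ = −(-0.492541)(0.902831)(-415.0) − (-0.492541)(0.429996)(-198.2) + (0.870290)(389.0) = 112.02 m.
Horizontal magnitude = √(ΔE² + ΔN²) = √((-0.49)² + 112.02²) = 112.02 m.

112 m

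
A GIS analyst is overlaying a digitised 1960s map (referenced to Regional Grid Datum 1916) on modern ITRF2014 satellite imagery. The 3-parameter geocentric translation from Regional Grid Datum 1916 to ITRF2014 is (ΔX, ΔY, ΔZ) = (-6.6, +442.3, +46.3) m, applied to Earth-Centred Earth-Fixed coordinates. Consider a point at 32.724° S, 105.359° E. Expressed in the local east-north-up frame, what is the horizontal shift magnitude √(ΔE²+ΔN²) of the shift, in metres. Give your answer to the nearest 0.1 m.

At φ = -32.724°, λ = 105.359°: sin φ = -0.540593, cos φ = 0.841284, sin λ = 0.964285, cos λ = -0.264866.
ΔE = −sin λ·ΔX + cos λ·ΔY = −(0.964285)·(-6.6) + (-0.264866)·(442.3) = -110.79 m.
ΔN = −sin φ cos λ·ΔX − sin φ sin λ·ΔY + cos φ·ΔZ = −(-0.540593)(-0.264866)(-6.6) − (-0.540593)(0.964285)(442.3) + (0.841284)(46.3) = 270.46 m.
Horizontal magnitude = √(ΔE² + ΔN²) = √((-110.79)² + 270.46²) = 292.27 m.

292.3 m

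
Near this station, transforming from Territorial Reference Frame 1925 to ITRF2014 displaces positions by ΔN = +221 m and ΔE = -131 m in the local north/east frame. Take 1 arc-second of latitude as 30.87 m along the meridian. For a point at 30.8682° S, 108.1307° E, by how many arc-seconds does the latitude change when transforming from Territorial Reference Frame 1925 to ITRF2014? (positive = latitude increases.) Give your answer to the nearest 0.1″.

1″ of latitude = 30.87 m, so Δφ = 221.0 / 30.87 = 7.159″.

Δφ = 7.2″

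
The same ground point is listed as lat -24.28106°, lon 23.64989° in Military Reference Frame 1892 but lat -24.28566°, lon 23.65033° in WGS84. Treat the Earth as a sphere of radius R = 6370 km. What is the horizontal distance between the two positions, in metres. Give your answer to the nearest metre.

513 m

Δφ = -24.28566° − -24.28106° = -0.00460°; Δλ = 23.65033° − 23.64989° = +0.00044°.
1° along a meridian = πR/180 = 111177 m.
ΔN = Δφ × 111177 = -511.4 m; ΔE = Δλ × 111177 × cos(-24.28106°) = +0.00044 × 111177 × 0.911539 = 44.6 m.
Distance = √(ΔE² + ΔN²) = √(44.6² + (-511.4)²) = 513.4 m.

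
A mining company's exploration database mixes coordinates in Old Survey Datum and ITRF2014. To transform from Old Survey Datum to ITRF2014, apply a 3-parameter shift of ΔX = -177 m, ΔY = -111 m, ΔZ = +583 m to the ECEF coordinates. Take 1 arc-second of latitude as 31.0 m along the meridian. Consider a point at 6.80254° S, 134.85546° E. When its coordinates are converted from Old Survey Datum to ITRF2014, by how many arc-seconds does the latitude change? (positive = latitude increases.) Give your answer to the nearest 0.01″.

Δφ = 18.85″

sin φ = -0.118448, cos φ = 0.992960, sin λ = 0.708888, cos λ = -0.705321.
North component: ΔN = −sin φ cos λ·ΔX − sin φ sin λ·ΔY + cos φ·ΔZ = −(-0.118448)(-0.705321)(-177) − (-0.118448)(0.708888)(-111) + (0.992960)(583) = 584.36 m.
1° of latitude spans 3600 × 31.00 = 111600 m, so Δφ = 584.36 / 111600 × 3600 = 18.850″.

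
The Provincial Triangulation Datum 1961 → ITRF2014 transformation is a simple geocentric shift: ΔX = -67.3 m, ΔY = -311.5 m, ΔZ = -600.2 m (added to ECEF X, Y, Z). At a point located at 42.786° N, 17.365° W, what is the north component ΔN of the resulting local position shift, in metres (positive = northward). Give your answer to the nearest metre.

At φ = 42.786°, λ = -17.365°: sin φ = 0.679262, cos φ = 0.733896, sin λ = -0.298458, cos λ = 0.954423.
ΔN = −sin φ cos λ·ΔX − sin φ sin λ·ΔY + cos φ·ΔZ = −(0.679262)(0.954423)(-67.3) − (0.679262)(-0.298458)(-311.5) + (0.733896)(-600.2) = -460.00 m.

ΔN = -460 m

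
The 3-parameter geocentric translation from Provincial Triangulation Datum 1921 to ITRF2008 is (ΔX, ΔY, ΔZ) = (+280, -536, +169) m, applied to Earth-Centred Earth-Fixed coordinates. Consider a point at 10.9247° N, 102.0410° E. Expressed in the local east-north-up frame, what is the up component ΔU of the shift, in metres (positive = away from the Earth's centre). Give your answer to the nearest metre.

At φ = 10.9247°, λ = 102.0410°: sin φ = 0.189519, cos φ = 0.981877, sin λ = 0.977999, cos λ = -0.208612.
ΔU = cos φ cos λ·ΔX + cos φ sin λ·ΔY + sin φ·ΔZ = (0.981877)(-0.208612)(280) + (0.981877)(0.977999)(-536) + (0.189519)(169) = -540.03 m.

ΔU = -540 m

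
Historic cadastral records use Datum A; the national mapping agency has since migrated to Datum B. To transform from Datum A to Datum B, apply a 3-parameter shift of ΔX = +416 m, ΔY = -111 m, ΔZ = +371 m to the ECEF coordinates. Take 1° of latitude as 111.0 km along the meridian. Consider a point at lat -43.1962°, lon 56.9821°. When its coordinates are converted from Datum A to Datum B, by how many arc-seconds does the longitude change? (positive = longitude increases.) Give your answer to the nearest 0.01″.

sin φ = -0.684499, cos φ = 0.729014, sin λ = 0.838500, cos λ = 0.544901.
East component: ΔE = −sin λ·ΔX + cos λ·ΔY = −(0.838500)(416) + (0.544901)(-111) = -409.30 m.
1° of latitude spans 111000 m; at latitude φ, 1° of longitude spans that × cos φ = 80920.6 m, so Δλ = -409.30 / 80920.6 × 3600 = -18.209″.

Δλ = -18.21″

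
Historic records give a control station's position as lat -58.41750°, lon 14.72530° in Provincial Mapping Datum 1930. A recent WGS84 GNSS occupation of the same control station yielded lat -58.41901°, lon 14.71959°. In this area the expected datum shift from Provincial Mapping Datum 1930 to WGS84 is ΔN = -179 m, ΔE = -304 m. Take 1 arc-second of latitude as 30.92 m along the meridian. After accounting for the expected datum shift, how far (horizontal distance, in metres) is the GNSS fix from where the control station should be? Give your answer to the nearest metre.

31 m

Observed coordinate differences: Δφ = -0.00151°, Δλ = -0.00571°.
Converting to metres (1° lat = 111312 m, cos φ = 0.523726): observed ΔN = -168.1 m, observed ΔE = -332.9 m.
Subtracting the expected shift leaves a residual of -168.1 − (-179) = 10.9 m north and -332.9 − (-304) = -28.9 m east.
Residual distance = √(10.9² + (-28.9)²) = 30.9 m.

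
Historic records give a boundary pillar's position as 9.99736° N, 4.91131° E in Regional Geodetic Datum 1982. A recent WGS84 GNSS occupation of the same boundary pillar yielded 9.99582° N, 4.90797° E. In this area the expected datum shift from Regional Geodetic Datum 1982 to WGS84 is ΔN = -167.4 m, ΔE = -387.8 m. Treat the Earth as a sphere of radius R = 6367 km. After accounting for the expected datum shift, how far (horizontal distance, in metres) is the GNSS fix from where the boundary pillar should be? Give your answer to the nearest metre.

Observed coordinate differences: Δφ = -0.00154°, Δλ = -0.00334°.
Converting to metres (1° lat = 111125 m, cos φ = 0.984816): observed ΔN = -171.1 m, observed ΔE = -365.5 m.
Subtracting the expected shift leaves a residual of -171.1 − (-167.4) = -3.7 m north and -365.5 − (-387.8) = 22.3 m east.
Residual distance = √((-3.7)² + 22.3²) = 22.6 m.

23 m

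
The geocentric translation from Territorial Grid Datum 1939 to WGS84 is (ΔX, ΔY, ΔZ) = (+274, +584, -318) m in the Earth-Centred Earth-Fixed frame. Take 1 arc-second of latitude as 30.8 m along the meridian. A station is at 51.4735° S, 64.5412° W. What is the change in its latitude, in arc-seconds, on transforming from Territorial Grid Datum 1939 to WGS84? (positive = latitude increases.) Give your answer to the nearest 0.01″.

Δφ = -16.83″

sin φ = -0.782320, cos φ = 0.622877, sin λ = -0.902895, cos λ = 0.429862.
North component: ΔN = −sin φ cos λ·ΔX − sin φ sin λ·ΔY + cos φ·ΔZ = −(-0.782320)(0.429862)(274) − (-0.782320)(-0.902895)(584) + (0.622877)(-318) = -518.44 m.
1° of latitude spans 3600 × 30.80 = 110880 m, so Δφ = -518.44 / 110880 × 3600 = -16.833″.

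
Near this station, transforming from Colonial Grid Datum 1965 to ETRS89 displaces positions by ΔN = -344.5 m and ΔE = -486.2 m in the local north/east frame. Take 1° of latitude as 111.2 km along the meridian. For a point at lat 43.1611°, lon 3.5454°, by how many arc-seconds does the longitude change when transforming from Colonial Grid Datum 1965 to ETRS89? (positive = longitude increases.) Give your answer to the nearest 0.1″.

At latitude 43.1611°, cos φ = 0.729433.
1° of longitude at this latitude = 111.2 × cos φ = 81.11 km, so Δλ = -486.2 / 81113.0 = -0.0059941° = -21.579″.

Δλ = -21.6″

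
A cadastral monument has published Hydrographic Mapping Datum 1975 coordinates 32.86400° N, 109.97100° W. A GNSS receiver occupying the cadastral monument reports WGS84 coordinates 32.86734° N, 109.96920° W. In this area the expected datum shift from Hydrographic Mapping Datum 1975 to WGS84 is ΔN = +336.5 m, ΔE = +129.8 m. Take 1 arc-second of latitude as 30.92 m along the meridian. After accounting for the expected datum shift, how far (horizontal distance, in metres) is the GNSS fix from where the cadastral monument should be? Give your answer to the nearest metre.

Observed coordinate differences: Δφ = +0.00334°, Δλ = +0.00180°.
Converting to metres (1° lat = 111312 m, cos φ = 0.839961): observed ΔN = 371.8 m, observed ΔE = 168.3 m.
Subtracting the expected shift leaves a residual of 371.8 − (336.5) = 35.3 m north and 168.3 − (129.8) = 38.5 m east.
Residual distance = √(35.3² + 38.5²) = 52.2 m.

52 m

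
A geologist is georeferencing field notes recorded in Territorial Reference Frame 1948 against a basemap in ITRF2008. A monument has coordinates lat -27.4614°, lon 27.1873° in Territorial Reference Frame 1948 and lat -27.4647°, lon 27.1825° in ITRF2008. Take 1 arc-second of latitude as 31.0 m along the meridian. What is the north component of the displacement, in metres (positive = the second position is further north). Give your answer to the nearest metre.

Δφ = -27.4647° − -27.4614° = -0.0033°; Δλ = 27.1825° − 27.1873° = -0.0048°.
1° of latitude = 3600 × 31.00 = 111600 m.
ΔN = Δφ × 111600 = -368.3 m; ΔE = Δλ × 111600 × cos(-27.4614°) = -0.0048 × 111600 × 0.887322 = -475.3 m.

ΔN = -368 m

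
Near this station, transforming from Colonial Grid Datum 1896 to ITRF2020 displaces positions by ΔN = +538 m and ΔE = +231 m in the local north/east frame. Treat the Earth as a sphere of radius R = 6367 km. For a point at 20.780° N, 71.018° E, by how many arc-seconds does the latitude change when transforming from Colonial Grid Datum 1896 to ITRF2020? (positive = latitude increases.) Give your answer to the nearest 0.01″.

Δφ = 17.43″

On a sphere of radius R, 1 rad of latitude = R, so Δφ = ΔN / R = 538.0 / 6367000 = 8.4498e-05 rad = 17.429″.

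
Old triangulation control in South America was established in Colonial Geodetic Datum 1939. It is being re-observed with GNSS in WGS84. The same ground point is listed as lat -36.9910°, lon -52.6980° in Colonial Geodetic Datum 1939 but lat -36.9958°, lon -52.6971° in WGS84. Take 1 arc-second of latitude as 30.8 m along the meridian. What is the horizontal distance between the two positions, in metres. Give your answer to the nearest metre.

538 m

Δφ = -36.9958° − -36.9910° = -0.0048°; Δλ = -52.6971° − -52.6980° = +0.0009°.
1° of latitude = 3600 × 30.80 = 110880 m.
ΔN = Δφ × 110880 = -532.2 m; ΔE = Δλ × 110880 × cos(-36.9910°) = +0.0009 × 110880 × 0.798730 = 79.7 m.
Distance = √(ΔE² + ΔN²) = √(79.7² + (-532.2)²) = 538.2 m.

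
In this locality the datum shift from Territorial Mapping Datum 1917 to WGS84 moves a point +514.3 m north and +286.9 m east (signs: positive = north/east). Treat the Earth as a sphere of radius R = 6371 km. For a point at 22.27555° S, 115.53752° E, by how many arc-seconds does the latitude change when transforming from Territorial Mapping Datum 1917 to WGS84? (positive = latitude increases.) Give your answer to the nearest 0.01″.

On a sphere of radius R, 1 rad of latitude = R, so Δφ = ΔN / R = 514.3 / 6371000 = 8.0725e-05 rad = 16.651″.

Δφ = 16.65″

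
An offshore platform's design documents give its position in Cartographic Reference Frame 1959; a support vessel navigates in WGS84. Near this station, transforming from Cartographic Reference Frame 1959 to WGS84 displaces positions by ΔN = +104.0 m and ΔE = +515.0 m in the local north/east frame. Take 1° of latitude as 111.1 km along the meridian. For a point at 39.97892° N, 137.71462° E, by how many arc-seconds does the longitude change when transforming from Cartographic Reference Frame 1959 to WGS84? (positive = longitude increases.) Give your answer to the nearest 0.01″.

At latitude 39.97892°, cos φ = 0.766281.
1° of longitude at this latitude = 111.1 × cos φ = 85.13 km, so Δλ = 515.0 / 85133.8 = 0.0060493° = 21.777″.

Δλ = 21.78″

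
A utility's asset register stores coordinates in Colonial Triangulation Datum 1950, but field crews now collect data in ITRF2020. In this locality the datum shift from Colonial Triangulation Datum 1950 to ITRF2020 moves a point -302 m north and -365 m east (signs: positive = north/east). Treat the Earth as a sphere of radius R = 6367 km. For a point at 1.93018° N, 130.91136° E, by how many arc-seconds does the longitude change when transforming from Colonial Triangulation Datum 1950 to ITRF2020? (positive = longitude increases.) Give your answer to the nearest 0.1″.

At latitude 1.93018°, cos φ = 0.999433.
One radian of longitude at latitude φ spans R cos φ, so Δλ = ΔE / (R cos φ) = -365.0 / (6367000 × 0.999433) = -5.7359e-05 rad = -11.831″.

Δλ = -11.8″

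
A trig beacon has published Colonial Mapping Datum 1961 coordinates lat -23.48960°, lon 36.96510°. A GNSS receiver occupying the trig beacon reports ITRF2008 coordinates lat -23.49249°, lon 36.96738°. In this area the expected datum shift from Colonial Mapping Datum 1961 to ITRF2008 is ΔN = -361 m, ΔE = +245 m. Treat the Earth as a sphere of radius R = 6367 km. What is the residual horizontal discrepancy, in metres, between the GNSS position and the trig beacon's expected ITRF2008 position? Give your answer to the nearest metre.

Observed coordinate differences: Δφ = -0.00289°, Δλ = +0.00228°.
Converting to metres (1° lat = 111125 m, cos φ = 0.917132): observed ΔN = -321.2 m, observed ΔE = 232.4 m.
Subtracting the expected shift leaves a residual of -321.2 − (-361) = 39.8 m north and 232.4 − (245) = -12.6 m east.
Residual distance = √(39.8² + (-12.6)²) = 41.8 m.

42 m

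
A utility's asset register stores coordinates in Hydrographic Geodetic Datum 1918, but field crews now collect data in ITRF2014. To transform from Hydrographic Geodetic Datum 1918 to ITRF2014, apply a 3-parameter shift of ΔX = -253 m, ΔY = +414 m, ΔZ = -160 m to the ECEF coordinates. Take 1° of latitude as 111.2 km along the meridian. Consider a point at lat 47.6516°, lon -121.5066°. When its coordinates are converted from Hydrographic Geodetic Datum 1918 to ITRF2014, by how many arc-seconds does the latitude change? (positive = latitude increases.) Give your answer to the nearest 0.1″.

sin φ = 0.739062, cos φ = 0.673637, sin λ = -0.852580, cos λ = -0.522597.
North component: ΔN = −sin φ cos λ·ΔX − sin φ sin λ·ΔY + cos φ·ΔZ = −(0.739062)(-0.522597)(-253) − (0.739062)(-0.852580)(414) + (0.673637)(-160) = 55.37 m.
1° of latitude spans 111200 m, so Δφ = 55.37 / 111200 × 3600 = 1.792″.

Δφ = 1.8″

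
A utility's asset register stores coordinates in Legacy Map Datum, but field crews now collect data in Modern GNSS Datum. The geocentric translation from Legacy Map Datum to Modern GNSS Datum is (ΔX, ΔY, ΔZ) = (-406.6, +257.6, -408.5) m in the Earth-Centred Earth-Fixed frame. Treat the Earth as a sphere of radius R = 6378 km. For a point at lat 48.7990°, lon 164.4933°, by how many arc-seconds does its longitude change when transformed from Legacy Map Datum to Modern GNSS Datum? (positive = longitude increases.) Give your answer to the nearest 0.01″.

Δλ = -6.85″

sin φ = 0.752403, cos φ = 0.658703, sin λ = 0.267351, cos λ = -0.963599.
East component: ΔE = −sin λ·ΔX + cos λ·ΔY = −(0.267351)(-406.6) + (-0.963599)(257.6) = -139.52 m.
1° of latitude spans πR/180 = 111317 m; at latitude φ, 1° of longitude spans that × cos φ = 73324.9 m, so Δλ = -139.52 / 73324.9 × 3600 = -6.850″.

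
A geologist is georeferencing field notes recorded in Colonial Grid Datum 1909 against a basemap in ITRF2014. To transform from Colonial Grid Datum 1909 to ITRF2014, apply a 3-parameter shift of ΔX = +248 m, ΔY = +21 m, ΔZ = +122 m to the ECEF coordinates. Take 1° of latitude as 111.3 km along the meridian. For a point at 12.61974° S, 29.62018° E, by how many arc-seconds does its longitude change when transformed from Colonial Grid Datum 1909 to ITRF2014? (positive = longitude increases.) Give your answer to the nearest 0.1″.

sin φ = -0.218479, cos φ = 0.975842, sin λ = 0.494248, cos λ = 0.869321.
East component: ΔE = −sin λ·ΔX + cos λ·ΔY = −(0.494248)(248) + (0.869321)(21) = -104.32 m.
1° of latitude spans 111300 m; at latitude φ, 1° of longitude spans that × cos φ = 108611.2 m, so Δλ = -104.32 / 108611.2 × 3600 = -3.458″.

Δλ = -3.5″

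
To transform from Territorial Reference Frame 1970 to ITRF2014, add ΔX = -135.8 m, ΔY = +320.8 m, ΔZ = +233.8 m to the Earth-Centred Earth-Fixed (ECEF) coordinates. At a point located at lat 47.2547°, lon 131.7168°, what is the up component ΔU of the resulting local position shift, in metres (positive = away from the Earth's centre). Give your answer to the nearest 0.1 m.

At φ = 47.2547°, λ = 131.7168°: sin φ = 0.734378, cos φ = 0.678741, sin λ = 0.746443, cos λ = -0.665449.
ΔU = cos φ cos λ·ΔX + cos φ sin λ·ΔY + sin φ·ΔZ = (0.678741)(-0.665449)(-135.8) + (0.678741)(0.746443)(320.8) + (0.734378)(233.8) = 395.56 m.

ΔU = 395.6 m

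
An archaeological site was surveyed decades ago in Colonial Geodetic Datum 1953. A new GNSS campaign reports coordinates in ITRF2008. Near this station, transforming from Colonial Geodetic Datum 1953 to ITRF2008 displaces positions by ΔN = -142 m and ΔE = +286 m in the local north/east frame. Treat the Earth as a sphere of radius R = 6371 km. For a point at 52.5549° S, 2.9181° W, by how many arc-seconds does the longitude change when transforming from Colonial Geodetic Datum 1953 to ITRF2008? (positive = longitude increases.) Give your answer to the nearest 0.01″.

Δλ = 15.23″

At latitude -52.5549°, cos φ = 0.608001.
One radian of longitude at latitude φ spans R cos φ, so Δλ = ΔE / (R cos φ) = 286.0 / (6371000 × 0.608001) = 7.3834e-05 rad = 15.229″.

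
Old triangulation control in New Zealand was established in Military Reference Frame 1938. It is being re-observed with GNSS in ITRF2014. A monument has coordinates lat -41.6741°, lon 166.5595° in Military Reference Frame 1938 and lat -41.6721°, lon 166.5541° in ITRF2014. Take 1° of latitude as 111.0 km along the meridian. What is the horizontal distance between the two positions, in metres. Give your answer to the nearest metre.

Δφ = -41.6721° − -41.6741° = +0.0020°; Δλ = 166.5541° − 166.5595° = -0.0054°.
ΔN = Δφ × 111000 = 222.0 m; ΔE = Δλ × 111000 × cos(-41.6741°) = -0.0054 × 111000 × 0.746939 = -447.7 m.
Distance = √(ΔE² + ΔN²) = √((-447.7)² + 222.0²) = 499.7 m.

500 m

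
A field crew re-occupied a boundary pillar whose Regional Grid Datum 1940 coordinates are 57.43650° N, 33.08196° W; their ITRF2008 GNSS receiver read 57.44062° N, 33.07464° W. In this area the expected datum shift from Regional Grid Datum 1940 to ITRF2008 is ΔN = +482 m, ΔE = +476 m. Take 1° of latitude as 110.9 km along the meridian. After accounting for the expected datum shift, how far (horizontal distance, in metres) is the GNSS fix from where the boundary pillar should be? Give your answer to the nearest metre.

Observed coordinate differences: Δφ = +0.00412°, Δλ = +0.00732°.
Converting to metres (1° lat = 110900 m, cos φ = 0.538234): observed ΔN = 456.9 m, observed ΔE = 436.9 m.
Subtracting the expected shift leaves a residual of 456.9 − (482) = -25.1 m north and 436.9 − (476) = -39.1 m east.
Residual distance = √((-25.1)² + (-39.1)²) = 46.4 m.

46 m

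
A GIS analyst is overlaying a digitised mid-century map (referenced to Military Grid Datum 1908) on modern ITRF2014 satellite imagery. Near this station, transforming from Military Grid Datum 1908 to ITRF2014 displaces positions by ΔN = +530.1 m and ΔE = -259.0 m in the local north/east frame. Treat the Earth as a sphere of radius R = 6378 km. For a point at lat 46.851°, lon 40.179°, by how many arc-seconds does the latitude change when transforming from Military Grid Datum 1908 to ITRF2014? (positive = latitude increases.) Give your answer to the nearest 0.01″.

On a sphere of radius R, 1 rad of latitude = R, so Δφ = ΔN / R = 530.1 / 6378000 = 8.3114e-05 rad = 17.143″.

Δφ = 17.14″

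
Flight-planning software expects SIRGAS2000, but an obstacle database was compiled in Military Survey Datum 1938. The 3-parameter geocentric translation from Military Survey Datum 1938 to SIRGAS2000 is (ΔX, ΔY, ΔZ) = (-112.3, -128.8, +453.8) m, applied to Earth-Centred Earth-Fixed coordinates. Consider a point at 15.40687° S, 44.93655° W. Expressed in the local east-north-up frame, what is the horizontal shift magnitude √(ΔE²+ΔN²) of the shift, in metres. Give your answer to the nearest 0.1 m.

472.4 m

At φ = -15.40687°, λ = -44.93655°: sin φ = -0.265672, cos φ = 0.964064, sin λ = -0.706323, cos λ = 0.707889.
ΔE = −sin λ·ΔX + cos λ·ΔY = −(-0.706323)·(-112.3) + (0.707889)·(-128.8) = -170.50 m.
ΔN = −sin φ cos λ·ΔX − sin φ sin λ·ΔY + cos φ·ΔZ = −(-0.265672)(0.707889)(-112.3) − (-0.265672)(-0.706323)(-128.8) + (0.964064)(453.8) = 440.54 m.
Horizontal magnitude = √(ΔE² + ΔN²) = √((-170.50)² + 440.54²) = 472.38 m.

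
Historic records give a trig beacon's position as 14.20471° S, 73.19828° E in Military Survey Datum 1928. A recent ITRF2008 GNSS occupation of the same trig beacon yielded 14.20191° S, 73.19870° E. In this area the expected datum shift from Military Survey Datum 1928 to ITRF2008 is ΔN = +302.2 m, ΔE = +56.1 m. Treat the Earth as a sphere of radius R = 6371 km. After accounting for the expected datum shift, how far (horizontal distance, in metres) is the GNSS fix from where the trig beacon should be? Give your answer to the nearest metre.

14 m

Observed coordinate differences: Δφ = +0.00280°, Δλ = +0.00042°.
Converting to metres (1° lat = 111195 m, cos φ = 0.969425): observed ΔN = 311.3 m, observed ΔE = 45.3 m.
Subtracting the expected shift leaves a residual of 311.3 − (302.2) = 9.1 m north and 45.3 − (56.1) = -10.8 m east.
Residual distance = √(9.1² + (-10.8)²) = 14.2 m.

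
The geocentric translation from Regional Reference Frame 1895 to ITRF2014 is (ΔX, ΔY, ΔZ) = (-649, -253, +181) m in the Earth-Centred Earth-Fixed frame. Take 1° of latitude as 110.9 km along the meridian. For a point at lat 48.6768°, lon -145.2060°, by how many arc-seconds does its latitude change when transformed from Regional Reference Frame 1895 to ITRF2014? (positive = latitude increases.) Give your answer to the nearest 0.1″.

Δφ = -12.6″

sin φ = 0.750997, cos φ = 0.660306, sin λ = -0.570628, cos λ = -0.821209.
North component: ΔN = −sin φ cos λ·ΔX − sin φ sin λ·ΔY + cos φ·ΔZ = −(0.750997)(-0.821209)(-649) − (0.750997)(-0.570628)(-253) + (0.660306)(181) = -389.16 m.
1° of latitude spans 110900 m, so Δφ = -389.16 / 110900 × 3600 = -12.633″.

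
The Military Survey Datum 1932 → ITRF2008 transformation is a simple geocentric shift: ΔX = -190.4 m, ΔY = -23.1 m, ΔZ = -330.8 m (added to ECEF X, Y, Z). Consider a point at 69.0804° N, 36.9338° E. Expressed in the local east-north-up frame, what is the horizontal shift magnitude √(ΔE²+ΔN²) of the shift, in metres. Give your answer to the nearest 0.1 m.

102.8 m

At φ = 69.0804°, λ = 36.9338°: sin φ = 0.934082, cos φ = 0.357058, sin λ = 0.600892, cos λ = 0.799330.
ΔE = −sin λ·ΔX + cos λ·ΔY = −(0.600892)·(-190.4) + (0.799330)·(-23.1) = 95.95 m.
ΔN = −sin φ cos λ·ΔX − sin φ sin λ·ΔY + cos φ·ΔZ = −(0.934082)(0.799330)(-190.4) − (0.934082)(0.600892)(-23.1) + (0.357058)(-330.8) = 37.01 m.
Horizontal magnitude = √(ΔE² + ΔN²) = √(95.95² + 37.01²) = 102.84 m.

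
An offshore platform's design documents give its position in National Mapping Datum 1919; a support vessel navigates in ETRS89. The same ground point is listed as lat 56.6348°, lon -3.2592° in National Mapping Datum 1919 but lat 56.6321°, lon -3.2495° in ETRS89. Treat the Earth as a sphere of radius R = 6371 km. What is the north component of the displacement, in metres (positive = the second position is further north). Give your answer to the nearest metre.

ΔN = -300 m

Δφ = 56.6321° − 56.6348° = -0.0027°; Δλ = -3.2495° − -3.2592° = +0.0097°.
1° along a meridian = πR/180 = 111195 m.
ΔN = Δφ × 111195 = -300.2 m; ΔE = Δλ × 111195 × cos(56.6348°) = +0.0097 × 111195 × 0.549974 = 593.2 m.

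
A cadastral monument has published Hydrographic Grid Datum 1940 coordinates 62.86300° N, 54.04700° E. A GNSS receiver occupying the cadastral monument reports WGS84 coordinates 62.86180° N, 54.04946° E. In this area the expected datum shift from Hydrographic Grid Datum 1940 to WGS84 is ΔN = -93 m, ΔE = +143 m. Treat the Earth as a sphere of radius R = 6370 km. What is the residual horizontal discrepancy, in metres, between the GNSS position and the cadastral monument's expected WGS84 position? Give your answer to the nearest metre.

44 m

Observed coordinate differences: Δφ = -0.00120°, Δλ = +0.00246°.
Converting to metres (1° lat = 111177 m, cos φ = 0.456120): observed ΔN = -133.4 m, observed ΔE = 124.7 m.
Subtracting the expected shift leaves a residual of -133.4 − (-93) = -40.4 m north and 124.7 − (143) = -18.3 m east.
Residual distance = √((-40.4)² + (-18.3)²) = 44.3 m.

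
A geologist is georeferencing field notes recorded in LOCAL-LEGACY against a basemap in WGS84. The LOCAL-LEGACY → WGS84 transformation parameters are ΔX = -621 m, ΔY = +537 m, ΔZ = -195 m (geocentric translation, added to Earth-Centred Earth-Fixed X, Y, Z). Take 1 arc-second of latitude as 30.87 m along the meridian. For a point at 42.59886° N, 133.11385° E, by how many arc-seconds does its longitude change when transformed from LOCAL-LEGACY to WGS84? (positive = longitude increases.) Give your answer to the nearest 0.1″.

sin φ = 0.676861, cos φ = 0.736111, sin λ = 0.729997, cos λ = -0.683450.
East component: ΔE = −sin λ·ΔX + cos λ·ΔY = −(0.729997)(-621) + (-0.683450)(537) = 86.32 m.
1° of latitude spans 3600 × 30.87 = 111132 m; at latitude φ, 1° of longitude spans that × cos φ = 81805.4 m, so Δλ = 86.32 / 81805.4 × 3600 = 3.798″.

Δλ = 3.8″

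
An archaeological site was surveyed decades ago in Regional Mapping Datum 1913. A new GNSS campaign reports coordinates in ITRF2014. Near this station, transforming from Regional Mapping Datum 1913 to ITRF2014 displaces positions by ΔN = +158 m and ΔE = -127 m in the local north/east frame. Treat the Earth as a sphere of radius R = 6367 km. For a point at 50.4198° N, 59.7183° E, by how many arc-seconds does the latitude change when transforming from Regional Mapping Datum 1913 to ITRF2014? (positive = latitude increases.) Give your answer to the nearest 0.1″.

Δφ = 5.1″

On a sphere of radius R, 1 rad of latitude = R, so Δφ = ΔN / R = 158.0 / 6367000 = 2.4815e-05 rad = 5.119″.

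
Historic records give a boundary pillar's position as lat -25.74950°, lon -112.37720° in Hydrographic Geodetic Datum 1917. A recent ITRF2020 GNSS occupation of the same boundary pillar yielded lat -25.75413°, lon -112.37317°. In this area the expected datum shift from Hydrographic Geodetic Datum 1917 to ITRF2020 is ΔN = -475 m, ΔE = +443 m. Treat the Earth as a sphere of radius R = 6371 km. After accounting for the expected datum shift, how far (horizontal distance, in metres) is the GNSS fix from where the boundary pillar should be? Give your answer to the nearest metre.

56 m

Observed coordinate differences: Δφ = -0.00463°, Δλ = +0.00403°.
Converting to metres (1° lat = 111195 m, cos φ = 0.900702): observed ΔN = -514.8 m, observed ΔE = 403.6 m.
Subtracting the expected shift leaves a residual of -514.8 − (-475) = -39.8 m north and 403.6 − (443) = -39.4 m east.
Residual distance = √((-39.8)² + (-39.4)²) = 56.0 m.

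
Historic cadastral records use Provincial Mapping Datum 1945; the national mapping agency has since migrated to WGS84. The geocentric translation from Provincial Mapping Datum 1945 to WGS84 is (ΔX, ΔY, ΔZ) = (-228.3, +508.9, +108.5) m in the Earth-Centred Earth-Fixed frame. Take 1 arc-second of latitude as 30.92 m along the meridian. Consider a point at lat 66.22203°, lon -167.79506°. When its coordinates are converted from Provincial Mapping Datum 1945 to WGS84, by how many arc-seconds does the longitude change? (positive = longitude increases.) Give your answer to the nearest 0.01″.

sin φ = 0.915115, cos φ = 0.403193, sin λ = -0.211409, cos λ = -0.977398.
East component: ΔE = −sin λ·ΔX + cos λ·ΔY = −(-0.211409)(-228.3) + (-0.977398)(508.9) = -545.66 m.
1° of latitude spans 3600 × 30.92 = 111312 m; at latitude φ, 1° of longitude spans that × cos φ = 44880.3 m, so Δλ = -545.66 / 44880.3 × 3600 = -43.769″.

Δλ = -43.77″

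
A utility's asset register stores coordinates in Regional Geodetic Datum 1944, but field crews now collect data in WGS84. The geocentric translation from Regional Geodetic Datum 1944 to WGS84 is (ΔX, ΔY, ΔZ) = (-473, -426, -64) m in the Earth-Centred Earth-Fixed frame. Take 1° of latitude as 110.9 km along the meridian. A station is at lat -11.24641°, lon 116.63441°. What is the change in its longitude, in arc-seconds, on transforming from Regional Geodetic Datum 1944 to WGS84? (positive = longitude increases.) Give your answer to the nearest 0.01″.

sin φ = -0.195029, cos φ = 0.980798, sin λ = 0.893885, cos λ = -0.448296.
East component: ΔE = −sin λ·ΔX + cos λ·ΔY = −(0.893885)(-473) + (-0.448296)(-426) = 613.78 m.
1° of latitude spans 110900 m; at latitude φ, 1° of longitude spans that × cos φ = 108770.4 m, so Δλ = 613.78 / 108770.4 × 3600 = 20.314″.

Δλ = 20.31″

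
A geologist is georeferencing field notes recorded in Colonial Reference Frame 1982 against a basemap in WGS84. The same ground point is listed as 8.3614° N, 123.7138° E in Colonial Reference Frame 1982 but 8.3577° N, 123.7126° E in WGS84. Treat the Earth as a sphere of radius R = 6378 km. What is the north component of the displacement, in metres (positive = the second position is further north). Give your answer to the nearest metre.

Δφ = 8.3577° − 8.3614° = -0.0037°; Δλ = 123.7126° − 123.7138° = -0.0012°.
1° along a meridian = πR/180 = 111317 m.
ΔN = Δφ × 111317 = -411.9 m; ΔE = Δλ × 111317 × cos(8.3614°) = -0.0012 × 111317 × 0.989371 = -132.2 m.

ΔN = -412 m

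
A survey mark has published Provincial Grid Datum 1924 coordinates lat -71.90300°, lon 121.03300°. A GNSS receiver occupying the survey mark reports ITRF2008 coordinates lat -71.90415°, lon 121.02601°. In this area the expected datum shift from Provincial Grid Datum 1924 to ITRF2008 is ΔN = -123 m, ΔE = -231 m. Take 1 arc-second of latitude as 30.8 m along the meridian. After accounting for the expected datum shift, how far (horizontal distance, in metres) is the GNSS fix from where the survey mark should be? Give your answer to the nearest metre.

Observed coordinate differences: Δφ = -0.00115°, Δλ = -0.00699°.
Converting to metres (1° lat = 110880 m, cos φ = 0.310627): observed ΔN = -127.5 m, observed ΔE = -240.8 m.
Subtracting the expected shift leaves a residual of -127.5 − (-123) = -4.5 m north and -240.8 − (-231) = -9.8 m east.
Residual distance = √((-4.5)² + (-9.8)²) = 10.7 m.

11 m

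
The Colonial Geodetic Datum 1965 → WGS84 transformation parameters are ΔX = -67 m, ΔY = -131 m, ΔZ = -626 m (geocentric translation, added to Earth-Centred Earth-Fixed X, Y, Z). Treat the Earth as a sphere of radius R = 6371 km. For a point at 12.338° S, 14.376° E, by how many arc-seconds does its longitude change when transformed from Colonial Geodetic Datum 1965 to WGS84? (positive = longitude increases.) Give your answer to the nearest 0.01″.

Δλ = -3.65″

sin φ = -0.213678, cos φ = 0.976904, sin λ = 0.248284, cos λ = 0.968687.
East component: ΔE = −sin λ·ΔX + cos λ·ΔY = −(0.248284)(-67) + (0.968687)(-131) = -110.26 m.
1° of latitude spans πR/180 = 111195 m; at latitude φ, 1° of longitude spans that × cos φ = 108626.8 m, so Δλ = -110.26 / 108626.8 × 3600 = -3.654″.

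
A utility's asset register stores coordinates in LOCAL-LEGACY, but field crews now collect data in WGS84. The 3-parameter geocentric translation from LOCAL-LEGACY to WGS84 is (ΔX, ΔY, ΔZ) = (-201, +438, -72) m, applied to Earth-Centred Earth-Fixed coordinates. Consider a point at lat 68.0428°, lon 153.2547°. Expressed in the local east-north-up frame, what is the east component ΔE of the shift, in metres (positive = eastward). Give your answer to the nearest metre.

ΔE = -301 m

At φ = 68.0428°, λ = 153.2547°: sin φ = 0.927463, cos φ = 0.373914, sin λ = 0.450025, cos λ = -0.893016.
ΔE = −sin λ·ΔX + cos λ·ΔY = −(0.450025)·(-201) + (-0.893016)·(438) = -300.69 m.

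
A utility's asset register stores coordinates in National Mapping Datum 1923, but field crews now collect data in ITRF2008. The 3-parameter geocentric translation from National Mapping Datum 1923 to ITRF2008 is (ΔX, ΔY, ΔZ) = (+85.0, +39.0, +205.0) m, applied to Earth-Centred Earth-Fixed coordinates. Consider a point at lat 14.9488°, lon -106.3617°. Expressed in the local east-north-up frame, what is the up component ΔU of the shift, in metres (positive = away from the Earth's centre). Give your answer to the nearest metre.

The local up (radial) axis is (cos φ cos λ, cos φ sin λ, sin φ), giving ΔU = -23.134 − 36.154 + 52.881 = -6.41 m.

ΔU = -6 m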